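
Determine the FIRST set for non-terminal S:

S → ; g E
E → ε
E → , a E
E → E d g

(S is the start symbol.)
{ ';' }

From S → ; g E:
  - ';' is a terminal: add ';' and stop

Collecting: FIRST(S) = { ';' }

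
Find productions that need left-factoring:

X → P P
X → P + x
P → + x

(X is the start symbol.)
Left-factoring is needed when two productions for the same non-terminal
share a common prefix on the right-hand side.

Productions for X:
  X → P P
  X → P + x

Found common prefix 'P' in productions for X

Answer: Yes, X has productions with common prefix 'P'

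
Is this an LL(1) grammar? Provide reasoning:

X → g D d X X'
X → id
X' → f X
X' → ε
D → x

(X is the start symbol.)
A grammar is LL(1) if for each non-terminal N with multiple productions, the predict sets of those productions are pairwise disjoint, where PREDICT(N → α) = (FIRST(α) \ {ε}) ∪ (FOLLOW(N) if α ⇒* ε).

Relevant sets:
  FOLLOW(X') = { $, 'f' }

For X:
  PREDICT(X → g D d X X') = { 'g' }
  PREDICT(X → id) = { 'id' }
For X':
  PREDICT(X' → f X) = { 'f' }
  PREDICT(X' → ε) = { $, 'f' }
D has a single production, so nothing to check there.

Conflict found: Predict set conflict for X': { 'f' }
The grammar is NOT LL(1).

Answer: No. Predict set conflict for X': { 'f' }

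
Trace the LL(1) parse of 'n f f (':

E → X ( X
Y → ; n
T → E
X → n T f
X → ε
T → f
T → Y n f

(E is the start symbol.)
LL(1) parsing maintains a stack (initially the start symbol over $) and the input. At each step: if the stack top is a terminal, match it against the current input token; if it is a non-terminal N, replace it with the RHS of M[N, lookahead] (the unique production whose predict set contains the lookahead).

Stack is shown with the top on the left.

Stack        Input      Action
------------------------------
E $          n f f ( $  output E → X ( X
X ( X $      n f f ( $  output X → n T f
n T f ( X $  n f f ( $  match 'n'
T f ( X $    f f ( $    output T → f
f f ( X $    f f ( $    match 'f'
f ( X $      f ( $      match 'f'
( X $        ( $        match '('
X $          $          output X → ε
$            $          accept

The string is accepted.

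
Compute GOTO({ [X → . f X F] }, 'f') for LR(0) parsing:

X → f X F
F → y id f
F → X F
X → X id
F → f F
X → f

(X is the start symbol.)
{ [X → . X id], [X → . f X F], [X → . f], [X → f . X F] }

GOTO(I, 'f') = CLOSURE({ [A → αX.β] : [A → α.Xβ] ∈ I, X = 'f' })

Items with dot before 'f', with the dot advanced:
  [X → . f X F] → [X → f . X F]
Closure of the advanced items:
  [X → f . X F] has the dot before X: add [X → . f X F], [X → . X id], [X → . f]

GOTO = { [X → . X id], [X → . f X F], [X → . f], [X → f . X F] }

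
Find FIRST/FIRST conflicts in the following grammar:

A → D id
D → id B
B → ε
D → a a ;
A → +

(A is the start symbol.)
No FIRST/FIRST conflicts.

FIRST sets of the non-terminals at (or reachable through a nullable prefix from) the front of some alternative:
  FIRST(D) = { 'a', 'id' }

Productions for A:
  A → D id: FIRST = { 'a', 'id' }
  A → +: FIRST = { '+' }
Productions for D:
  D → id B: FIRST = { 'id' }
  D → a a ;: FIRST = { 'a' }
B has only one production, so no FIRST/FIRST conflict is possible there.

All alternatives of each non-terminal have pairwise disjoint FIRST sets.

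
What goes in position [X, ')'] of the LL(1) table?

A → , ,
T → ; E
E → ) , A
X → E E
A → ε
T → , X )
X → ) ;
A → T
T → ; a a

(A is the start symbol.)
X → E E, X → ) ;

To find M[X, ')'], we find productions for X where ')' is in the predict set (PREDICT(N → α) = (FIRST(α) \ {ε}) ∪ (FOLLOW(N) if α ⇒* ε)).

Relevant sets:
  FIRST(E) = { ')' }

X → E E: PREDICT = { ')' }
  ')' is in predict set, so this production goes in M[X, ')']
X → ) ;: PREDICT = { ')' }
  ')' is in predict set, so this production goes in M[X, ')']

M[X, ')'] = X → E E, X → ) ;  (a multiply-defined cell — the grammar is not LL(1))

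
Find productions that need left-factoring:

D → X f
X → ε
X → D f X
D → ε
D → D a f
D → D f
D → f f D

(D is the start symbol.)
Yes, D has productions with common prefix 'D'

Left-factoring is needed when two productions for the same non-terminal
share a common prefix on the right-hand side.

Productions for D:
  D → X f
  D → ε
  D → D a f
  D → D f
  D → f f D
Productions for X:
  X → ε
  X → D f X

Found common prefix 'D' in productions for D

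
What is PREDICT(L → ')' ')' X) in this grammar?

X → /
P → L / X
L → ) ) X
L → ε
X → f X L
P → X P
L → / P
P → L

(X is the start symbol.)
{ ')' }

PREDICT(L → ')' ')' X) = (FIRST(RHS) \ {ε}) ∪ (FOLLOW(L) if ε ∈ FIRST(RHS), i.e. RHS ⇒* ε)
FIRST(')' ')' X) = { ')' }
ε ∉ FIRST(')' ')' X), so FOLLOW(L) is not added.
PREDICT(L → ')' ')' X) = { ')' }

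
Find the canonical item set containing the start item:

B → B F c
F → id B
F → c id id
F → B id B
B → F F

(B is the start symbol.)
First, augment the grammar with B' → B
I₀ = CLOSURE({ [B' → . B] }):
  [B' → . B] has the dot before B: add [B → . B F c], [B → . F F]
  [B → . F F] has the dot before F: add [F → . id B], [F → . c id id], [F → . B id B]
No further items can be added.

I₀ = { [B → . B F c], [B → . F F], [B' → . B], [F → . B id B], [F → . c id id], [F → . id B] }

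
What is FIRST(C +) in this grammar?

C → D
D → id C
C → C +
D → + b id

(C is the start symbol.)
{ '+', 'id' }

FIRST sets of the non-terminals involved (from the grammar, by fixed-point iteration):
  FIRST(C) = { '+', 'id' }

To compute FIRST(C +), process the symbols left to right:
Symbol C is a non-terminal. Add FIRST(C) \ {ε} = { '+', 'id' }
C is not nullable (ε ∉ FIRST(C)), so stop here.
FIRST(C +) = { '+', 'id' }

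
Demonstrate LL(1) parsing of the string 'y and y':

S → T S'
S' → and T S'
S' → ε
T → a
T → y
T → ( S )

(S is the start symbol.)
LL(1) parsing maintains a stack (initially the start symbol over $) and the input. At each step: if the stack top is a terminal, match it against the current input token; if it is a non-terminal N, replace it with the RHS of M[N, lookahead] (the unique production whose predict set contains the lookahead).

Stack is shown with the top on the left.

Stack       Input      Action
-----------------------------
S $         y and y $  output S → T S'
T S' $      y and y $  output T → y
y S' $      y and y $  match 'y'
S' $        and y $    output S' → and T S'
and T S' $  and y $    match 'and'
T S' $      y $        output T → y
y S' $      y $        match 'y'
S' $        $          output S' → ε
$           $          accept

The string is accepted.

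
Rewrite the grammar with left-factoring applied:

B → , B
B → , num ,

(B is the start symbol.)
Left-factoring transforms A → αβ₁ | αβ₂ into A → αA' and A' → β₁ | β₂
(α is the longest common prefix among the alternatives). Repeat until
no nonterminal has two alternatives with a common prefix.

Round 1: B has alternatives sharing prefix ','. Introduce B': B → , B'
  Add: B' → B
  Add: B' → num ,

No remaining common prefixes — done.

Resulting grammar:
B → , B'
B' → B
B' → num ,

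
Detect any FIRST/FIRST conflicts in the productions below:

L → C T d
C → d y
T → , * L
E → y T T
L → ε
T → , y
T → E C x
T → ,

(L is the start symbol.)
Yes. T → ',' '*' L / T → ',' y on { ',' }; T → ',' '*' L / T → ',' on { ',' }; T → ',' y / T → ',' on { ',' }

A FIRST/FIRST conflict occurs when two productions N → α and N → β for the same non-terminal have FIRST(α) ∩ FIRST(β) ≠ ∅ (with ε ∈ FIRST of a nullable right-hand side, so two nullable alternatives also conflict).

FIRST sets of the non-terminals at (or reachable through a nullable prefix from) the front of some alternative:
  FIRST(C) = { 'd' }
  FIRST(E) = { 'y' }

Productions for L:
  L → C T d: FIRST = { 'd' }
  L → ε: FIRST = { ε }
Productions for T:
  T → , * L: FIRST = { ',' }
  T → , y: FIRST = { ',' }
  T → E C x: FIRST = { 'y' }
  T → ,: FIRST = { ',' }
C, E have only one production, so no FIRST/FIRST conflict is possible there.

Conflict for T: T → , * L and T → , y
  Overlap: { ',' }
Conflict for T: T → , * L and T → ,
  Overlap: { ',' }
Conflict for T: T → , y and T → ,
  Overlap: { ',' }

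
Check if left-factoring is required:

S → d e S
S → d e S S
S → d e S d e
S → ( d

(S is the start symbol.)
Left-factoring is needed when two productions for the same non-terminal
share a common prefix on the right-hand side.

Productions for S:
  S → d e S
  S → d e S S
  S → d e S d e
  S → ( d

Found common prefix 'd e S' in productions for S

Answer: Yes, S has productions with common prefix 'd e S'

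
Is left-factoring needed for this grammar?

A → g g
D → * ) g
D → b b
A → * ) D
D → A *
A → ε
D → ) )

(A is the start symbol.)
No, left-factoring is not needed

Left-factoring is needed when two productions for the same non-terminal
share a common prefix on the right-hand side.

Productions for A:
  A → g g
  A → * ) D
  A → ε
Productions for D:
  D → * ) g
  D → b b
  D → A *
  D → ) )

No common prefixes found.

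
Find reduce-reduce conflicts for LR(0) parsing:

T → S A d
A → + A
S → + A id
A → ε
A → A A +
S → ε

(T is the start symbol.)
A reduce-reduce conflict occurs when an LR(0) state has two complete items [A → α .] and [B → β .] — both call for a reduction, and with no lookahead the parser cannot choose between them.

Augment with T' → T and build the canonical LR(0) collection (I0 = CLOSURE({[T' → . T]}), then GOTO on every symbol after a dot until no new states appear). It has 12 states:
  I0: { [S → . + A id], [S → .], [T → . S A d], [T' → . T] }  — shift, reduce
  I1: { [A → . + A], [A → . A A +], [A → .], [S → + . A id] }  — shift, reduce
  I2: { [A → . + A], [A → . A A +], [A → .], [T → S . A d] }  — shift, reduce
  I3: { [T' → T .] }  — accept
  I4: { [A → + . A], [A → . + A], [A → . A A +], [A → .] }  — shift, reduce
  I5: { [A → . + A], [A → . A A +], [A → .], [A → A . A +], [T → S A . d] }  — shift, reduce
  I6: { [A → . + A], [A → . A A +], [A → .], [A → A . A +], [A → A A . +] }  — shift, reduce
  I7: { [T → S A d .] }  — reduce
  I8: { [A → + . A], [A → . + A], [A → . A A +], [A → .], [A → A A + .] }  — shift, 2 reduces
  I9: { [A → + A .], [A → . + A], [A → . A A +], [A → .], [A → A . A +] }  — shift, 2 reduces
  I10: { [A → . + A], [A → . A A +], [A → .], [A → A . A +], [S → + A . id] }  — shift, reduce
  I11: { [S → + A id .] }  — reduce

I8 contains complete items [A → .], [A → A A + .] — reduce-reduce conflict.
I9 contains complete items [A → .], [A → + A .] — reduce-reduce conflict.

Answer: Yes — I8: [A → .] vs [A → A A + .]; I9: [A → .] vs [A → + A .]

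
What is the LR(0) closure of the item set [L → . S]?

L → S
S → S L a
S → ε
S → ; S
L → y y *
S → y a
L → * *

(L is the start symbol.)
To compute CLOSURE, for each item [A → α.Bβ] where B is a non-terminal, add [B → .γ] for all productions B → γ; repeat for the newly added items until nothing changes.

Start with: [L → . S]
  [L → . S] has the dot before S: add [S → . S L a], [S → .], [S → . ; S], [S → . y a]
No further items can be added.

CLOSURE = { [L → . S], [S → . ; S], [S → . S L a], [S → . y a], [S → .] }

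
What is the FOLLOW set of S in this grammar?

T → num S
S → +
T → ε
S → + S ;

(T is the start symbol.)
To compute FOLLOW(S), find every occurrence of S on a right-hand side N → α S β: add FIRST(β) \ {ε}, and if β is empty or nullable also add FOLLOW(N). Iterate to a fixed point.

In T → num S: S is at the end, add FOLLOW(T)
In S → + S ;: S is followed by ';', add FIRST(';') \ {ε} = { ';' }

The FOLLOW sets referred to above (computed the same way, to a fixed point):
  FOLLOW(T) = { $ }

Taking the union: FOLLOW(S) = { $, ';' }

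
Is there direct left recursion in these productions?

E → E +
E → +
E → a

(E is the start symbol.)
E → E +: LEFT RECURSIVE (starts with E)
E → +: starts with '+'
E → a: starts with a

The grammar has direct left recursion on: E.

Answer: Yes, E is left-recursive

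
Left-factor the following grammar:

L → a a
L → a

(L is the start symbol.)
L → a L'
L' → a
L' → ε

Left-factoring transforms A → αβ₁ | αβ₂ into A → αA' and A' → β₁ | β₂
(α is the longest common prefix among the alternatives). Repeat until
no nonterminal has two alternatives with a common prefix.

Round 1: L has alternatives sharing prefix 'a'. Introduce L': L → a L'
  Add: L' → a
  Add: L' → ε

No remaining common prefixes — done.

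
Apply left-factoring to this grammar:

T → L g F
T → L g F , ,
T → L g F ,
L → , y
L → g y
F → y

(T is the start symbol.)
T → L g F T'
T' → ε
T' → , T''
T'' → ,
T'' → ε
L → , y
L → g y
F → y

Left-factoring transforms A → αβ₁ | αβ₂ into A → αA' and A' → β₁ | β₂
(α is the longest common prefix among the alternatives). Repeat until
no nonterminal has two alternatives with a common prefix.

Round 1: T has alternatives sharing prefix 'L g F'. Introduce T': T → L g F T'
  Add: T' → ε
  Add: T' → , ,
  Add: T' → ,

Round 2: T' has alternatives sharing prefix ','. Introduce T'': T' → , T''
  Add: T'' → ,
  Add: T'' → ε

No remaining common prefixes — done.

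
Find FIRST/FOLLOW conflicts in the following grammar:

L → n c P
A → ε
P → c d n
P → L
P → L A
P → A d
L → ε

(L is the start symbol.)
No FIRST/FOLLOW conflicts.

A FIRST/FOLLOW conflict occurs when a non-terminal N has a nullable alternative N → β (β ⇒* ε) and another alternative N → α with FIRST(α) ∩ FOLLOW(N) ≠ ∅: on such a lookahead the parser cannot decide between expanding α and letting N vanish via β.

Nullable non-terminals: A, L, P.
FIRST sets used below: FIRST(L) = { 'n', ε }, FIRST(A) = { ε }
A has a nullable alternative but only one production, so nothing to check.

L: nullable alternative(s) L → ε; FOLLOW(L) = { $ }
  L → n c P: FIRST \ {ε} = { 'n' } — disjoint from FOLLOW(L)
  L → ε: FIRST \ {ε} = { } — this is the only nullable alternative, skip

P: nullable alternative(s) P → L, P → L A; FOLLOW(P) = { $ }
  P → c d n: FIRST \ {ε} = { 'c' } — disjoint from FOLLOW(P)
  P → L: FIRST \ {ε} = { 'n' } — disjoint from FOLLOW(P)
  P → L A: FIRST \ {ε} = { 'n' } — disjoint from FOLLOW(P)
  P → A d: FIRST \ {ε} = { 'd' } — disjoint from FOLLOW(P)

No FIRST/FOLLOW conflicts found.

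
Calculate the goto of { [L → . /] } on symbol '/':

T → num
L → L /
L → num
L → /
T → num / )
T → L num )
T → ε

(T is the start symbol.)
GOTO(I, '/') = CLOSURE({ [A → αX.β] : [A → α.Xβ] ∈ I, X = '/' })

Items with dot before '/', with the dot advanced:
  [L → . /] → [L → / .]
Closure adds nothing (no advanced item has the dot before a non-terminal).

GOTO = { [L → / .] }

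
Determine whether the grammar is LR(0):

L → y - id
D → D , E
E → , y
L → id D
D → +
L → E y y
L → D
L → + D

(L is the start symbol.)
Augment with L' → L and build the canonical LR(0) collection (I0 = CLOSURE({[L' → . L]}), then GOTO on every symbol after a dot until no new states appear). It has 18 states:
  I0: { [D → . +], [D → . D , E], [E → . , y], [L → . + D], [L → . D], [L → . E y y], [L → . id D], [L → . y - id], [L' → . L] }  — shift
  I1: { [D → + .], [D → . +], [D → . D , E], [L → + . D] }  — shift, reduce
  I2: { [E → , . y] }  — shift
  I3: { [D → D . , E], [L → D .] }  — shift, reduce
  I4: { [L → E . y y] }  — shift
  I5: { [L' → L .] }  — accept
  I6: { [D → . +], [D → . D , E], [L → id . D] }  — shift
  I7: { [L → y . - id] }  — shift
  I8: { [L → y - . id] }  — shift
  I9: { [L → y - id .] }  — reduce
  I10: { [D → + .] }  — reduce
  I11: { [D → D . , E], [L → id D .] }  — shift, reduce
  I12: { [D → D , . E], [E → . , y] }  — shift
  I13: { [D → D , E .] }  — reduce
  I14: { [L → E y . y] }  — shift
  I15: { [L → E y y .] }  — reduce
  I16: { [E → , y .] }  — reduce
  I17: { [D → D . , E], [L → + D .] }  — shift, reduce

Conflict in state I1:
  Shift-reduce conflict between [D → + .] and [D → . +]
So the grammar is NOT LR(0).

Answer: No. Shift-reduce conflict between [D → + .] and [D → . +]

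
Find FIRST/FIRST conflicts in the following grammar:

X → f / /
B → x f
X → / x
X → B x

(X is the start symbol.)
FIRST sets of the non-terminals at (or reachable through a nullable prefix from) the front of some alternative:
  FIRST(B) = { 'x' }

Productions for X:
  X → f / /: FIRST = { 'f' }
  X → / x: FIRST = { '/' }
  X → B x: FIRST = { 'x' }
B has only one production, so no FIRST/FIRST conflict is possible there.

All alternatives of each non-terminal have pairwise disjoint FIRST sets.

Answer: No FIRST/FIRST conflicts.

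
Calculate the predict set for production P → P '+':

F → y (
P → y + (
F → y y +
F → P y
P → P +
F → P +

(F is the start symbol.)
PREDICT(P → P '+') = (FIRST(RHS) \ {ε}) ∪ (FOLLOW(P) if ε ∈ FIRST(RHS), i.e. RHS ⇒* ε)
FIRST(P) = { 'y' }
FIRST(P '+') = { 'y' }
ε ∉ FIRST(P '+'), so FOLLOW(P) is not added.
PREDICT(P → P '+') = { 'y' }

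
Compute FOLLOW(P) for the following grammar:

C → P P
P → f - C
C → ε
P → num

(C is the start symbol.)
{ $, 'f', 'num' }

To compute FOLLOW(P), find every occurrence of P on a right-hand side N → α P β: add FIRST(β) \ {ε}, and if β is empty or nullable also add FOLLOW(N). Iterate to a fixed point.

In C → P P: P is followed by P, add FIRST(P) \ {ε} = { 'f', 'num' }
In C → P P: P is at the end, add FOLLOW(C)

The FOLLOW sets referred to above (computed the same way, to a fixed point):
  FOLLOW(C) = { $, 'f', 'num' }

Taking the union: FOLLOW(P) = { $, 'f', 'num' }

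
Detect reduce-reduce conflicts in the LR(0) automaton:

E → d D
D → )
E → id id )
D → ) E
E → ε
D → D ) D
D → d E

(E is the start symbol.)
Augment with E' → E and build the canonical LR(0) collection (I0 = CLOSURE({[E' → . E]}), then GOTO on every symbol after a dot until no new states appear). It has 13 states:
  I0: { [E → . d D], [E → . id id )], [E → .], [E' → . E] }  — shift, reduce
  I1: { [E' → E .] }  — accept
  I2: { [D → . ) E], [D → . )], [D → . D ) D], [D → . d E], [E → d . D] }  — shift
  I3: { [E → id . id )] }  — shift
  I4: { [E → id id . )] }  — shift
  I5: { [E → id id ) .] }  — reduce
  I6: { [D → ) . E], [D → ) .], [E → . d D], [E → . id id )], [E → .] }  — shift, 2 reduces
  I7: { [D → D . ) D], [E → d D .] }  — shift, reduce
  I8: { [D → d . E], [E → . d D], [E → . id id )], [E → .] }  — shift, reduce
  I9: { [D → d E .] }  — reduce
  I10: { [D → . ) E], [D → . )], [D → . D ) D], [D → . d E], [D → D ) . D] }  — shift
  I11: { [D → D ) D .], [D → D . ) D] }  — shift, reduce
  I12: { [D → ) E .] }  — reduce

I6 contains complete items [D → ) .], [E → .] — reduce-reduce conflict.

Answer: Yes — I6: [D → ) .] vs [E → .]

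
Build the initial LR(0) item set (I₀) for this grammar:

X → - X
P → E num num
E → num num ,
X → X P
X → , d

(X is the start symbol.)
{ [X → . , d], [X → . - X], [X → . X P], [X' → . X] }

First, augment the grammar with X' → X
I₀ = CLOSURE({ [X' → . X] }):
  [X' → . X] has the dot before X: add [X → . - X], [X → . X P], [X → . , d]
No further items can be added.

I₀ = { [X → . , d], [X → . - X], [X → . X P], [X' → . X] }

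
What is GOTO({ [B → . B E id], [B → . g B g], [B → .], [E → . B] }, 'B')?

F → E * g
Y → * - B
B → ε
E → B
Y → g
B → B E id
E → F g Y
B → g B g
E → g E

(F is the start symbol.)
{ [B → . B E id], [B → . g B g], [B → .], [B → B . E id], [E → . B], [E → . F g Y], [E → . g E], [E → B .], [F → . E * g] }

GOTO(I, 'B') = CLOSURE({ [A → αX.β] : [A → α.Xβ] ∈ I, X = 'B' })

Items with dot before 'B', with the dot advanced:
  [B → . B E id] → [B → B . E id]
  [E → . B] → [E → B .]
Closure of the advanced items:
  [B → B . E id] has the dot before E: add [E → . B], [E → . F g Y], [E → . g E]
  [E → . B] has the dot before B: add [B → .], [B → . B E id], [B → . g B g]
  [E → . F g Y] has the dot before F: add [F → . E * g]

GOTO = { [B → . B E id], [B → . g B g], [B → .], [B → B . E id], [E → . B], [E → . F g Y], [E → . g E], [E → B .], [F → . E * g] }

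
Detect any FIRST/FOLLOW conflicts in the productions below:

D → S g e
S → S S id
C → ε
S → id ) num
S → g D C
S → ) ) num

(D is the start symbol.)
A FIRST/FOLLOW conflict occurs when a non-terminal N has a nullable alternative N → β (β ⇒* ε) and another alternative N → α with FIRST(α) ∩ FOLLOW(N) ≠ ∅: on such a lookahead the parser cannot decide between expanding α and letting N vanish via β.

Nullable non-terminals: C.
C has a nullable alternative but only one production, so nothing to check.

D, S have no nullable alternative, so no FIRST/FOLLOW check is needed there.

No FIRST/FOLLOW conflicts found.

Answer: No FIRST/FOLLOW conflicts.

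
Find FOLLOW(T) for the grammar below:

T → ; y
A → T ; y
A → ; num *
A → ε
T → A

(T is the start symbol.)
{ $, ';' }

To compute FOLLOW(T), find every occurrence of T on a right-hand side N → α T β: add FIRST(β) \ {ε}, and if β is empty or nullable also add FOLLOW(N). Iterate to a fixed point.

T is the start symbol, so $ ∈ FOLLOW(T).
In A → T ; y: T is followed by ';' y, add FIRST(';' y) \ {ε} = { ';' }

Taking the union: FOLLOW(T) = { $, ';' }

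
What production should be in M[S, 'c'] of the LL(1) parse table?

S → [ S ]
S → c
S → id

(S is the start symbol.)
S → c

To find M[S, 'c'], we find productions for S where 'c' is in the predict set (PREDICT(N → α) = (FIRST(α) \ {ε}) ∪ (FOLLOW(N) if α ⇒* ε)).

S → [ S ]: PREDICT = { '[' }
S → c: PREDICT = { 'c' }
  'c' is in predict set, so this production goes in M[S, 'c']
S → id: PREDICT = { 'id' }

M[S, 'c'] = S → c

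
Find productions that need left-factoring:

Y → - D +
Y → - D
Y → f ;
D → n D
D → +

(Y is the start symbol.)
Yes, Y has productions with common prefix '- D'

Left-factoring is needed when two productions for the same non-terminal
share a common prefix on the right-hand side.

Productions for Y:
  Y → - D +
  Y → - D
  Y → f ;
Productions for D:
  D → n D
  D → +

Found common prefix '- D' in productions for Y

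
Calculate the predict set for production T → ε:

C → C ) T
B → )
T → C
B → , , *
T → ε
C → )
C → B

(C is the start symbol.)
PREDICT(T → ε) = (FIRST(RHS) \ {ε}) ∪ (FOLLOW(T) if ε ∈ FIRST(RHS), i.e. RHS ⇒* ε)
The right-hand side is ε (FIRST(ε) = { ε }), so the predict set is FOLLOW(T) = { $, ')' }
PREDICT(T → ε) = { $, ')' }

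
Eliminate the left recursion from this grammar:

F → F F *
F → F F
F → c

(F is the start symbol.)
F is directly left-recursive. The standard transformation for
  A → A α₁ | ... | A α_m | β₁ | ... | β_n
is
  A  → β₁ A' | ... | β_n A'
  A' → α₁ A' | ... | α_m A' | ε

F → c becomes F → c F'
F → F F * becomes F' → F * F'
F → F F becomes F' → F F'
Add F' → ε

Resulting grammar:
F → c F'
F' → F * F'
F' → F F'
F' → ε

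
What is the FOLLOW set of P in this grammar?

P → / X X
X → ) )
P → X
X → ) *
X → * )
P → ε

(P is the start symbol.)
{ $ }

To compute FOLLOW(P), find every occurrence of P on a right-hand side N → α P β: add FIRST(β) \ {ε}, and if β is empty or nullable also add FOLLOW(N). Iterate to a fixed point.

P is the start symbol, so $ ∈ FOLLOW(P).
P does not occur on any right-hand side.

Taking the union: FOLLOW(P) = { $ }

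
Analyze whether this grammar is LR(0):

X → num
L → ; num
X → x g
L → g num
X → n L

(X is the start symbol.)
Yes, the grammar is LR(0)

A grammar is LR(0) if no state in the canonical LR(0) collection has:
  - both a shift item (dot before a terminal) and a complete item (shift-reduce conflict), or
  - two or more complete items (reduce-reduce conflict; the accept item [X' → X .] counts as a complete item here).

Augment with X' → X and build the canonical LR(0) collection (I0 = CLOSURE({[X' → . X]}), then GOTO on every symbol after a dot until no new states appear). It has 11 states:
  I0: { [X → . n L], [X → . num], [X → . x g], [X' → . X] }  — shift
  I1: { [X' → X .] }  — accept
  I2: { [L → . ; num], [L → . g num], [X → n . L] }  — shift
  I3: { [X → num .] }  — reduce
  I4: { [X → x . g] }  — shift
  I5: { [X → x g .] }  — reduce
  I6: { [L → ; . num] }  — shift
  I7: { [X → n L .] }  — reduce
  I8: { [L → g . num] }  — shift
  I9: { [L → g num .] }  — reduce
  I10: { [L → ; num .] }  — reduce

Every state is either a pure shift/goto state or contains exactly one complete item and nothing to shift — no conflicts. The grammar is LR(0).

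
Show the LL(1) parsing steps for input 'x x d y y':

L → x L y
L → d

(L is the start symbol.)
LL(1) parsing maintains a stack (initially the start symbol over $) and the input. At each step: if the stack top is a terminal, match it against the current input token; if it is a non-terminal N, replace it with the RHS of M[N, lookahead] (the unique production whose predict set contains the lookahead).

Stack is shown with the top on the left.

Stack      Input        Action
------------------------------
L $        x x d y y $  output L → x L y
x L y $    x x d y y $  match 'x'
L y $      x d y y $    output L → x L y
x L y y $  x d y y $    match 'x'
L y y $    d y y $      output L → d
d y y $    d y y $      match 'd'
y y $      y y $        match 'y'
y $        y $          match 'y'
$          $            accept

The string is accepted.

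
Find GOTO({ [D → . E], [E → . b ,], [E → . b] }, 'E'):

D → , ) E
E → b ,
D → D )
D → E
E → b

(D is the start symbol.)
{ [D → E .] }

GOTO(I, 'E') = CLOSURE({ [A → αX.β] : [A → α.Xβ] ∈ I, X = 'E' })

Items with dot before 'E', with the dot advanced:
  [D → . E] → [D → E .]
Closure adds nothing (no advanced item has the dot before a non-terminal).

GOTO = { [D → E .] }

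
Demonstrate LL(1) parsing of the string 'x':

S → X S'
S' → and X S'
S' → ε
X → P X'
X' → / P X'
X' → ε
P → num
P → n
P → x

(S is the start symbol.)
Stack is shown with the top on the left.

Stack      Input  Action
------------------------
S $        x $    output S → X S'
X S' $     x $    output X → P X'
P X' S' $  x $    output P → x
x X' S' $  x $    match 'x'
X' S' $    $      output X' → ε
S' $       $      output S' → ε
$          $      accept

The string is accepted.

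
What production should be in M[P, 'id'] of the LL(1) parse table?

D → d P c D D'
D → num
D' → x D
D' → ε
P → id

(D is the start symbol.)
P → id

To find M[P, 'id'], we find productions for P where 'id' is in the predict set (PREDICT(N → α) = (FIRST(α) \ {ε}) ∪ (FOLLOW(N) if α ⇒* ε)).

P → id: PREDICT = { 'id' }
  'id' is in predict set, so this production goes in M[P, 'id']

M[P, 'id'] = P → id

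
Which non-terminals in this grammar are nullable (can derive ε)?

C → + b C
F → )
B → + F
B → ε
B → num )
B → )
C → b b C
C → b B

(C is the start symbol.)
ε-productions: B → ε
So B is immediately nullable.
No further non-terminal can be added: every production for the remaining non-terminals contains a terminal or a non-nullable non-terminal.
Nullable = { 'B' }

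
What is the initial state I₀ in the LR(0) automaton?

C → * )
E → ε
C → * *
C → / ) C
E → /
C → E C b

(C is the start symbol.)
First, augment the grammar with C' → C
I₀ = CLOSURE({ [C' → . C] }):
  [C' → . C] has the dot before C: add [C → . * )], [C → . * *], [C → . / ) C], [C → . E C b]
  [C → . E C b] has the dot before E: add [E → .], [E → . /]
No further items can be added.

I₀ = { [C → . * )], [C → . * *], [C → . / ) C], [C → . E C b], [C' → . C], [E → . /], [E → .] }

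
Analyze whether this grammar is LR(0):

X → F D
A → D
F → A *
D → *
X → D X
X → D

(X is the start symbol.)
Augment with X' → X and build the canonical LR(0) collection (I0 = CLOSURE({[X' → . X]}), then GOTO on every symbol after a dot until no new states appear). It has 9 states:
  I0: { [A → . D], [D → . *], [F → . A *], [X → . D X], [X → . D], [X → . F D], [X' → . X] }  — shift
  I1: { [D → * .] }  — reduce
  I2: { [F → A . *] }  — shift
  I3: { [A → . D], [A → D .], [D → . *], [F → . A *], [X → . D X], [X → . D], [X → . F D], [X → D . X], [X → D .] }  — shift, 2 reduces
  I4: { [D → . *], [X → F . D] }  — shift
  I5: { [X' → X .] }  — accept
  I6: { [X → F D .] }  — reduce
  I7: { [X → D X .] }  — reduce
  I8: { [F → A * .] }  — reduce

Conflict in state I3:
  Shift-reduce conflict between [A → D .] and [D → . *]
So the grammar is NOT LR(0).

Answer: No. Shift-reduce conflict between [A → D .] and [D → . *]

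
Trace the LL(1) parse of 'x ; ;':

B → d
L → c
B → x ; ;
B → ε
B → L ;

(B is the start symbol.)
LL(1) parsing maintains a stack (initially the start symbol over $) and the input. At each step: if the stack top is a terminal, match it against the current input token; if it is a non-terminal N, replace it with the RHS of M[N, lookahead] (the unique production whose predict set contains the lookahead).

Stack is shown with the top on the left.

Stack    Input    Action
------------------------
B $      x ; ; $  output B → x ; ;
x ; ; $  x ; ; $  match 'x'
; ; $    ; ; $    match ';'
; $      ; $      match ';'
$        $        accept

The string is accepted.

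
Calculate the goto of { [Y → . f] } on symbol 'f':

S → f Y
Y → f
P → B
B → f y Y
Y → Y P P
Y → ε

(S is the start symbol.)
GOTO(I, 'f') = CLOSURE({ [A → αX.β] : [A → α.Xβ] ∈ I, X = 'f' })

Items with dot before 'f', with the dot advanced:
  [Y → . f] → [Y → f .]
Closure adds nothing (no advanced item has the dot before a non-terminal).

GOTO = { [Y → f .] }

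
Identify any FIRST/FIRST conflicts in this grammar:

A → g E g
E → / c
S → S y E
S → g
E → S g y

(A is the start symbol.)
Yes. S → S y E / S → g on { 'g' }

A FIRST/FIRST conflict occurs when two productions N → α and N → β for the same non-terminal have FIRST(α) ∩ FIRST(β) ≠ ∅ (with ε ∈ FIRST of a nullable right-hand side, so two nullable alternatives also conflict).

FIRST sets of the non-terminals at (or reachable through a nullable prefix from) the front of some alternative:
  FIRST(S) = { 'g' }

Productions for E:
  E → / c: FIRST = { '/' }
  E → S g y: FIRST = { 'g' }
Productions for S:
  S → S y E: FIRST = { 'g' }
  S → g: FIRST = { 'g' }
A has only one production, so no FIRST/FIRST conflict is possible there.

Conflict for S: S → S y E and S → g
  Overlap: { 'g' }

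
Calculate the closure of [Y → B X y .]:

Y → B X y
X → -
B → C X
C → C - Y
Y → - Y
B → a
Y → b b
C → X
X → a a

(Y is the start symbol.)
{ [Y → B X y .] }

To compute CLOSURE, for each item [A → α.Bβ] where B is a non-terminal, add [B → .γ] for all productions B → γ; repeat for the newly added items until nothing changes.

Start with: [Y → B X y .]
The dot is at the end, so nothing is added.

CLOSURE = { [Y → B X y .] }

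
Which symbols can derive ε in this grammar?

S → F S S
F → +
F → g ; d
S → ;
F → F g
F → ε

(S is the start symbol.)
{ 'F' }

A non-terminal is nullable if it can derive ε (the empty string): either it has an ε-production, or it has a production whose right-hand side consists entirely of nullable non-terminals.

ε-productions: F → ε
So F is immediately nullable.
No further non-terminal can be added: every production for the remaining non-terminals contains a terminal or a non-nullable non-terminal.
Nullable = { 'F' }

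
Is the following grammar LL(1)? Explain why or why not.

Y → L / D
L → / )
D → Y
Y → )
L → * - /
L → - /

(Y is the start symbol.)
A grammar is LL(1) if for each non-terminal N with multiple productions, the predict sets of those productions are pairwise disjoint, where PREDICT(N → α) = (FIRST(α) \ {ε}) ∪ (FOLLOW(N) if α ⇒* ε).

Relevant sets:
  FIRST(L) = { '*', '-', '/' }

For Y:
  PREDICT(Y → L '/' D) = { '*', '-', '/' }
  PREDICT(Y → ')') = { ')' }
For L:
  PREDICT(L → '/' ')') = { '/' }
  PREDICT(L → '*' '-' '/') = { '*' }
  PREDICT(L → '-' '/') = { '-' }
D has a single production, so nothing to check there.

All predict sets are disjoint. The grammar IS LL(1).

Answer: Yes, the grammar is LL(1).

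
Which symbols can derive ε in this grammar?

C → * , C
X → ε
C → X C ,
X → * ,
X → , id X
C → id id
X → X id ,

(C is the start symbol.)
ε-productions: X → ε
So X is immediately nullable.
No further non-terminal can be added: every production for the remaining non-terminals contains a terminal or a non-nullable non-terminal.
Nullable = { 'X' }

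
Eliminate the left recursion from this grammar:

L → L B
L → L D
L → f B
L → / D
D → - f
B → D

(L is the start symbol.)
L is directly left-recursive. The standard transformation for
  A → A α₁ | ... | A α_m | β₁ | ... | β_n
is
  A  → β₁ A' | ... | β_n A'
  A' → α₁ A' | ... | α_m A' | ε

L → f B becomes L → f B L'
L → / D becomes L → / D L'
L → L B becomes L' → B L'
L → L D becomes L' → D L'
Add L' → ε

Productions for other non-terminals are unchanged:
  D → - f
  B → D

Resulting grammar:
L → f B L'
L → / D L'
L' → B L'
L' → D L'
L' → ε
D → - f
B → D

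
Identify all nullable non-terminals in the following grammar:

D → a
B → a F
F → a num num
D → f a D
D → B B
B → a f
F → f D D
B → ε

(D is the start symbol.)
ε-productions: B → ε
So B is immediately nullable.
D → B B: every symbol on the right is nullable, so D is nullable too.
No further non-terminal can be added: every production for the remaining non-terminals contains a terminal or a non-nullable non-terminal.
Nullable = { 'B', 'D' }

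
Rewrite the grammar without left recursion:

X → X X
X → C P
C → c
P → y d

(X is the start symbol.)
X → C P X'
X' → X X'
X' → ε
C → c
P → y d

X is directly left-recursive. The standard transformation for
  A → A α₁ | ... | A α_m | β₁ | ... | β_n
is
  A  → β₁ A' | ... | β_n A'
  A' → α₁ A' | ... | α_m A' | ε

X → C P becomes X → C P X'
X → X X becomes X' → X X'
Add X' → ε

Productions for other non-terminals are unchanged:
  C → c
  P → y d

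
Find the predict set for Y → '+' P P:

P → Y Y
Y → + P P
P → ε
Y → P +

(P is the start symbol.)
PREDICT(Y → '+' P P) = (FIRST(RHS) \ {ε}) ∪ (FOLLOW(Y) if ε ∈ FIRST(RHS), i.e. RHS ⇒* ε)
FIRST('+' P P) = { '+' }
ε ∉ FIRST('+' P P), so FOLLOW(Y) is not added.
PREDICT(Y → '+' P P) = { '+' }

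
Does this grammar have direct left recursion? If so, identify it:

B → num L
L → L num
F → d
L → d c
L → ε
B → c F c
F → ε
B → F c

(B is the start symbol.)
Yes, L is left-recursive

Direct left recursion occurs when N → N α for some non-terminal N (the right-hand side begins with the left-hand side itself).

B → num L: starts with num
L → L num: LEFT RECURSIVE (starts with L)
F → d: starts with d
L → d c: starts with d
L → ε: starts with ε
B → c F c: starts with c
F → ε: starts with ε
B → F c: starts with F

The grammar has direct left recursion on: L.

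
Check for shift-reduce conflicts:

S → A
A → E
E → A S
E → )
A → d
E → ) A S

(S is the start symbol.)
Yes — I1: [E → ) .] vs [A → . d]; I2: [S → A .] vs [A → . d]

A shift-reduce conflict occurs when an LR(0) state has both:
  - a complete (reduce) item [A → α .] (dot at the end), and
  - a shift item [B → β . c γ] (dot before a terminal).

Augment with S' → S and build the canonical LR(0) collection (I0 = CLOSURE({[S' → . S]}), then GOTO on every symbol after a dot until no new states appear). It has 9 states:
  I0: { [A → . E], [A → . d], [E → . ) A S], [E → . )], [E → . A S], [S → . A], [S' → . S] }  — shift
  I1: { [A → . E], [A → . d], [E → ) . A S], [E → ) .], [E → . ) A S], [E → . )], [E → . A S] }  — shift, reduce
  I2: { [A → . E], [A → . d], [E → . ) A S], [E → . )], [E → . A S], [E → A . S], [S → . A], [S → A .] }  — shift, reduce
  I3: { [A → E .] }  — reduce
  I4: { [S' → S .] }  — accept
  I5: { [A → d .] }  — reduce
  I6: { [E → A S .] }  — reduce
  I7: { [A → . E], [A → . d], [E → ) A . S], [E → . ) A S], [E → . )], [E → . A S], [E → A . S], [S → . A] }  — shift
  I8: { [E → ) A S .], [E → A S .] }  — 2 reduces

I1 contains reduce item [E → ) .] and shift items [A → . d], [E → . )], [E → . ) A S] — shift-reduce conflict.
I2 contains reduce item [S → A .] and shift items [A → . d], [E → . )], [E → . ) A S] — shift-reduce conflict.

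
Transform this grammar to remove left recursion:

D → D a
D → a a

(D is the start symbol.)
D → a a D'
D' → a D'
D' → ε

D is directly left-recursive. The standard transformation for
  A → A α₁ | ... | A α_m | β₁ | ... | β_n
is
  A  → β₁ A' | ... | β_n A'
  A' → α₁ A' | ... | α_m A' | ε

D → a a becomes D → a a D'
D → D a becomes D' → a D'
Add D' → ε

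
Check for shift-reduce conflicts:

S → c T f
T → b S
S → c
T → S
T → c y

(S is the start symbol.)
A shift-reduce conflict occurs when an LR(0) state has both:
  - a complete (reduce) item [A → α .] (dot at the end), and
  - a shift item [B → β . c γ] (dot before a terminal).

Augment with S' → S and build the canonical LR(0) collection (I0 = CLOSURE({[S' → . S]}), then GOTO on every symbol after a dot until no new states appear). It has 10 states:
  I0: { [S → . c T f], [S → . c], [S' → . S] }  — shift
  I1: { [S' → S .] }  — accept
  I2: { [S → . c T f], [S → . c], [S → c . T f], [S → c .], [T → . S], [T → . b S], [T → . c y] }  — shift, reduce
  I3: { [T → S .] }  — reduce
  I4: { [S → c T . f] }  — shift
  I5: { [S → . c T f], [S → . c], [T → b . S] }  — shift
  I6: { [S → . c T f], [S → . c], [S → c . T f], [S → c .], [T → . S], [T → . b S], [T → . c y], [T → c . y] }  — shift, reduce
  I7: { [T → c y .] }  — reduce
  I8: { [T → b S .] }  — reduce
  I9: { [S → c T f .] }  — reduce

I2 contains reduce item [S → c .] and shift items [S → . c], [S → . c T f], [T → . b S], [T → . c y] — shift-reduce conflict.
I6 contains reduce item [S → c .] and shift items [S → . c], [S → . c T f], [T → . b S], [T → . c y], [T → c . y] — shift-reduce conflict.

Answer: Yes — I2: [S → c .] vs [S → . c]; I6: [S → c .] vs [S → . c]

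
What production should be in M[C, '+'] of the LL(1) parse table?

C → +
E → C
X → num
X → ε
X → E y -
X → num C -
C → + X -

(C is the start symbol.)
C → +, C → + X -

To find M[C, '+'], we find productions for C where '+' is in the predict set (PREDICT(N → α) = (FIRST(α) \ {ε}) ∪ (FOLLOW(N) if α ⇒* ε)).

C → +: PREDICT = { '+' }
  '+' is in predict set, so this production goes in M[C, '+']
C → + X -: PREDICT = { '+' }
  '+' is in predict set, so this production goes in M[C, '+']

M[C, '+'] = C → +, C → + X -  (a multiply-defined cell — the grammar is not LL(1))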